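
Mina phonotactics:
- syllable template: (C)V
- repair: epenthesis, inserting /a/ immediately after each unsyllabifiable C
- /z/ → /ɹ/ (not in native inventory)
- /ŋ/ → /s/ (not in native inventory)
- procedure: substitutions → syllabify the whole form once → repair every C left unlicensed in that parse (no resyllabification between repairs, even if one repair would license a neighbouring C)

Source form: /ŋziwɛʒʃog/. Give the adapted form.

saɹiwɛʒaʃoga

Substitution: /ŋ/ → /s/, /z/ → /ɹ/, giving /sɹiwɛʒʃog/.
Under (C)V, the unsyllabifiable consonants are /s/, /ʒ/, /g/ (no codas are permitted; onsets are limited to one consonant).
Epenthesis after each stranded consonant: /s/ → /sa/, /ʒ/ → /ʒa/, /g/ → /ga/.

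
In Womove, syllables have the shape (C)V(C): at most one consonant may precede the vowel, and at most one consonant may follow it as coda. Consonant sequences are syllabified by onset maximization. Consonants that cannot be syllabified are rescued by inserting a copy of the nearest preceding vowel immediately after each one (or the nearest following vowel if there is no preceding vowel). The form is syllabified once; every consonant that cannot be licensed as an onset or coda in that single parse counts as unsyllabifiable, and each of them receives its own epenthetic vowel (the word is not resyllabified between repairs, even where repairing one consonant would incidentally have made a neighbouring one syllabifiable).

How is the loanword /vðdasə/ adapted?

The consonants /v/, /ð/ cannot be parsed into a legal (C)V(C) syllable (at most one coda consonant is licensed; onsets are limited to one consonant).
Each unlicensed consonant becomes the onset of a new syllable: /v/ → /va/, /ð/ → /ða/.

vaðadasə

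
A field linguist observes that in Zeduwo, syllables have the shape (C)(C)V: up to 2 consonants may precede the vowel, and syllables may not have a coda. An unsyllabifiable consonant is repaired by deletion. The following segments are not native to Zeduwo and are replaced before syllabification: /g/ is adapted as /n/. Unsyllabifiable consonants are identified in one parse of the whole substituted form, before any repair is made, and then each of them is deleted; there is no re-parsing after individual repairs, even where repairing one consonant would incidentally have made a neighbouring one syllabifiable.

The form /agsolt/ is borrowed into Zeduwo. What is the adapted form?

Substitution: /g/ → /n/, giving /ansolt/.
Under (C)(C)V, the unsyllabifiable consonants are /l/, /t/ (no codas are permitted; onsets may contain at most 2 consonants).
Each unlicensed consonant is deleted: /l/, /t/.

anso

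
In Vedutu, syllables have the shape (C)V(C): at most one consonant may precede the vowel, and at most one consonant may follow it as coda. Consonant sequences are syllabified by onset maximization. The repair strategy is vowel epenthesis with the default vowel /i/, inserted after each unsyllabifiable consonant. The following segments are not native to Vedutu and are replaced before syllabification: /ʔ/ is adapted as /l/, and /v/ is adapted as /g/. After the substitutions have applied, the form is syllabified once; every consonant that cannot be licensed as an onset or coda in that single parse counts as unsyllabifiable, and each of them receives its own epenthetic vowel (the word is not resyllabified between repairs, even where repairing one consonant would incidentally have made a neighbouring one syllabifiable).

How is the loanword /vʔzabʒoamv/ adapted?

Substitution: /v/ → /g/, /ʔ/ → /l/, giving /glzabʒoamg/.
Under (C)V(C), the unsyllabifiable consonants are /g/, /l/, /g/ (at most one coda consonant is licensed; onsets are limited to one consonant).
Inserting the epenthetic vowel yields /g/ → /gi/, /l/ → /li/, /g/ → /gi/.

gilizabʒoamgi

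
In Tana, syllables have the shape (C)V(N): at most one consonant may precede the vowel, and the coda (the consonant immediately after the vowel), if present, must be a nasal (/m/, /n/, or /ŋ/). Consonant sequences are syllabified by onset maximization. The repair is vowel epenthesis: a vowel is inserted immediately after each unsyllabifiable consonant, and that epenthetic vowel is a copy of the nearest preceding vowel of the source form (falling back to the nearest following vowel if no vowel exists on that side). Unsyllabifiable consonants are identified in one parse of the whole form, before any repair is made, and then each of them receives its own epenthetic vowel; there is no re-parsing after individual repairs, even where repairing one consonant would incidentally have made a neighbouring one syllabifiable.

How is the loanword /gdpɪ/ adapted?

gɪdɪpɪ

Syllabifying with onset maximization leaves /g/, /d/ stranded (only a nasal (/m/, /n/, or /ŋ/) is licensed in coda position; onsets are limited to one consonant).
Epenthesis after each stranded consonant: /g/ → /gɪ/, /d/ → /dɪ/.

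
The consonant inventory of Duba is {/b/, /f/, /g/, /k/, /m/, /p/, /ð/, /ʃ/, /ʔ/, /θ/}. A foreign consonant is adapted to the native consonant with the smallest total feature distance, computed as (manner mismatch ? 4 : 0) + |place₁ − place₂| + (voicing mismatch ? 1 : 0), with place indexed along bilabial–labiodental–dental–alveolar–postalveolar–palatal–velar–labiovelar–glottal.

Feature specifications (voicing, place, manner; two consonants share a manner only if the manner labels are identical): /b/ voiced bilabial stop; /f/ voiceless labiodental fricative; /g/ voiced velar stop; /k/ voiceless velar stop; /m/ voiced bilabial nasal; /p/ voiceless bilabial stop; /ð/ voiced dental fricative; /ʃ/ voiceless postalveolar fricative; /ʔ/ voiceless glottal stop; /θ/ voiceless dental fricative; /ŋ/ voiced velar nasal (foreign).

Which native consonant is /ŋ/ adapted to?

/g/ is closest: manner differs (nasal→stop, +4), place distance 0 (velar→velar), same voicing; total 4. Next closest is /k/ at distance 5.

g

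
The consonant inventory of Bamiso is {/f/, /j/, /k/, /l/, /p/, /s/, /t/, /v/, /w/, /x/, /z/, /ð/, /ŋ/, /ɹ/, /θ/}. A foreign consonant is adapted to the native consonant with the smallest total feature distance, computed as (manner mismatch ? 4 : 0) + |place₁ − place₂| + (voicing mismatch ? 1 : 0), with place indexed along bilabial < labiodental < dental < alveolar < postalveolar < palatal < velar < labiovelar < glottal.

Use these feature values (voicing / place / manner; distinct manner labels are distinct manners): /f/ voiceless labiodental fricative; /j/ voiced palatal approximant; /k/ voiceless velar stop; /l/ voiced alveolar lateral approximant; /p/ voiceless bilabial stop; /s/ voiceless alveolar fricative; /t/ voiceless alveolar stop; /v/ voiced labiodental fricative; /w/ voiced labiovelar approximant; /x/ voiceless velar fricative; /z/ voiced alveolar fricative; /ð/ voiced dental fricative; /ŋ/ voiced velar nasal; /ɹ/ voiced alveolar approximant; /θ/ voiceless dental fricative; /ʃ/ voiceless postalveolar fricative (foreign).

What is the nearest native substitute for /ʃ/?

s

/s/ is closest: same manner (fricative), place distance 1 (postalveolar→alveolar), same voicing; total 1. Next closest is /x/ at distance 2.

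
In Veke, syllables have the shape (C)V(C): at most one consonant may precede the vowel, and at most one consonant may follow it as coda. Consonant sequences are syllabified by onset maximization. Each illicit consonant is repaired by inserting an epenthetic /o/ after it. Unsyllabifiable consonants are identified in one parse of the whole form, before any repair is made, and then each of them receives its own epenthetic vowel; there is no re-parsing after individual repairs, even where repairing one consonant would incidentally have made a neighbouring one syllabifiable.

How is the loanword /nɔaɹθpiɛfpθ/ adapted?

nɔaɹθopiɛfpoθo

The consonants /θ/, /p/, /θ/ cannot be parsed into a legal (C)V(C) syllable (at most one coda consonant is licensed; onsets are limited to one consonant).
Inserting the epenthetic vowel yields /θ/ → /θo/, /p/ → /po/, /θ/ → /θo/.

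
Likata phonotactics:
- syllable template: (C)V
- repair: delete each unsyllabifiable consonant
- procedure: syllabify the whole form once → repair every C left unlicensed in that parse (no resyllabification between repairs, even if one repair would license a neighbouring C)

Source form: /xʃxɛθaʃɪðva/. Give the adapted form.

xɛθaʃɪva

Under (C)V, the unsyllabifiable consonants are /x/, /ʃ/, /ð/ (no codas are permitted; onsets are limited to one consonant).
Deletion applies to /x/, /ʃ/, /ð/.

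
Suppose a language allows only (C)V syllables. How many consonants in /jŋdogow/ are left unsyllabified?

Under (C)V, the unsyllabifiable consonants are /j/, /ŋ/, /w/ (no codas are permitted; onsets are limited to one consonant).

3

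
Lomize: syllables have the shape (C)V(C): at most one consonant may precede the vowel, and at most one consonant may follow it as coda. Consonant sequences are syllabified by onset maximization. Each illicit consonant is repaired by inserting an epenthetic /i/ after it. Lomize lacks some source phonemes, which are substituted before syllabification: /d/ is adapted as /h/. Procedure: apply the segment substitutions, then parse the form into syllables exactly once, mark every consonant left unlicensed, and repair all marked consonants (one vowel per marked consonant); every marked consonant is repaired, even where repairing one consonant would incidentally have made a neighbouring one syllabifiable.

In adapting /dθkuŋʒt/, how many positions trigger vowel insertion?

After substitution the input is /hθkuŋʒt/.
The unsyllabifiable consonants are /h/, /θ/, /ʒ/, /t/; each receives one epenthetic vowel.

4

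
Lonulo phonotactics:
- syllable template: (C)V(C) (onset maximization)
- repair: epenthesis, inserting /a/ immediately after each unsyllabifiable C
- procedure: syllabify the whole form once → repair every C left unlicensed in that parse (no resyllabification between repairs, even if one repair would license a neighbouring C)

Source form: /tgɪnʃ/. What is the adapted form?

Syllabifying with onset maximization leaves /t/, /ʃ/ stranded (at most one coda consonant is licensed; onsets are limited to one consonant).
Inserting the epenthetic vowel yields /t/ → /ta/, /ʃ/ → /ʃa/.

tagɪnʃa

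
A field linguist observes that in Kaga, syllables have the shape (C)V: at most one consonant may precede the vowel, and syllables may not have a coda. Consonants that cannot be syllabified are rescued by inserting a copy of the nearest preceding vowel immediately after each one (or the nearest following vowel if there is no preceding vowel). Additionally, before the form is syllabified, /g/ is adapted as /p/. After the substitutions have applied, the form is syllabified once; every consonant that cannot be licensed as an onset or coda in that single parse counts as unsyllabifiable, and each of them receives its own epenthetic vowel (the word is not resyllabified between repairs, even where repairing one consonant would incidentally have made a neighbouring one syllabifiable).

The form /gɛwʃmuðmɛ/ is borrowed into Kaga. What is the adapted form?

Substitution: /g/ → /p/, giving /pɛwʃmuðmɛ/.
The consonants /w/, /ʃ/, /ð/ cannot be parsed into a legal (C)V syllable (no codas are permitted; onsets are limited to one consonant).
Inserting the epenthetic vowel yields /w/ → /wɛ/, /ʃ/ → /ʃɛ/, /ð/ → /ðu/.

pɛwɛʃɛmuðumɛ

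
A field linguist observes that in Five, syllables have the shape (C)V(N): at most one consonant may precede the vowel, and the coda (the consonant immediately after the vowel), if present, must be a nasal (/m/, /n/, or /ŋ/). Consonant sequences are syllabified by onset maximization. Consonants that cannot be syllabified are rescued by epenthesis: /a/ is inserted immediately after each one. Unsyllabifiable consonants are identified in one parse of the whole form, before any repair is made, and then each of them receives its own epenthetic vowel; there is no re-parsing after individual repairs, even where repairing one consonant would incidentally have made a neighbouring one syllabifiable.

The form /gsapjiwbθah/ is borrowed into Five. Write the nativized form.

The consonants /g/, /p/, /w/, /b/, /h/ cannot be parsed into a legal (C)V(N) syllable (only a nasal (/m/, /n/, or /ŋ/) is licensed in coda position; onsets are limited to one consonant).
Epenthesis after each stranded consonant: /g/ → /ga/, /p/ → /pa/, /w/ → /wa/, /b/ → /ba/, /h/ → /ha/.

gasapajiwabaθaha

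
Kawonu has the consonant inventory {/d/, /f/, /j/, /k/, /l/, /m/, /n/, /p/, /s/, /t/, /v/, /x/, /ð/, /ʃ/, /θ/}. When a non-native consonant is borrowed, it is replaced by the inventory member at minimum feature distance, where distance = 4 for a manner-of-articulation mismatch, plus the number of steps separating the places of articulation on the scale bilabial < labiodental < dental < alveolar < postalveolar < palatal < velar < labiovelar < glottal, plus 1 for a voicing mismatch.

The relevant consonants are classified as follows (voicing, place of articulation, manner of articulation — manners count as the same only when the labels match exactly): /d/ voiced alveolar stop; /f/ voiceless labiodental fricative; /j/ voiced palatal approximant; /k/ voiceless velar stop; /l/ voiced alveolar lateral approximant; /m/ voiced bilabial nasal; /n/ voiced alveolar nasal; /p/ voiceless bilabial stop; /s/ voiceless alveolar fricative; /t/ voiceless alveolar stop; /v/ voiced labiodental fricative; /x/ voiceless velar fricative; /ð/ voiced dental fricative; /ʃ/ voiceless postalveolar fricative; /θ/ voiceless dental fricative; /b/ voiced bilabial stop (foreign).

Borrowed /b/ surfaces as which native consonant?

p

/p/ is closest: same manner (stop), place distance 0 (bilabial→bilabial), voicing differs (+1); total 1. Next closest is /d/ at distance 3.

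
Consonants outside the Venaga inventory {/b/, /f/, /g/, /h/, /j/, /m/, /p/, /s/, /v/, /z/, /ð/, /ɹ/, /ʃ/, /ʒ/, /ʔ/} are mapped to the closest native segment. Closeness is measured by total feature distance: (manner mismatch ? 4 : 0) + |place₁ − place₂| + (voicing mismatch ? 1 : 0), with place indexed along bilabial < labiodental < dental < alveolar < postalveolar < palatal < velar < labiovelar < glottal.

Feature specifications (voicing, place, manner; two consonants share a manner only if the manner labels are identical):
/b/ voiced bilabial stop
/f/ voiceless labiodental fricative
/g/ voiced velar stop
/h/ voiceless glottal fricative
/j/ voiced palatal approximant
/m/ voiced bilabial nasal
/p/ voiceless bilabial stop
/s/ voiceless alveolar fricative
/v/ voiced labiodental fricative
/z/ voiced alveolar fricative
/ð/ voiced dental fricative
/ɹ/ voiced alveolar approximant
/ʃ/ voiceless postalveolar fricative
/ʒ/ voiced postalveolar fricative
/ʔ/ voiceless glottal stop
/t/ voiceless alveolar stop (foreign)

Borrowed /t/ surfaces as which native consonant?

p

/p/ is closest: same manner (stop), place distance 3 (alveolar→bilabial), same voicing; total 3. Next closest is /b/ at distance 4.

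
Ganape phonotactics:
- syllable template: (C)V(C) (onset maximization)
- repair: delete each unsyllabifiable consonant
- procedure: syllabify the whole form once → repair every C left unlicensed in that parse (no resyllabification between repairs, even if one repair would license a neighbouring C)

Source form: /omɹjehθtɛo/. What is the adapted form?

omjehtɛo

The consonants /ɹ/, /θ/ cannot be parsed into a legal (C)V(C) syllable (at most one coda consonant is licensed; onsets are limited to one consonant).
Deletion applies to /ɹ/, /θ/.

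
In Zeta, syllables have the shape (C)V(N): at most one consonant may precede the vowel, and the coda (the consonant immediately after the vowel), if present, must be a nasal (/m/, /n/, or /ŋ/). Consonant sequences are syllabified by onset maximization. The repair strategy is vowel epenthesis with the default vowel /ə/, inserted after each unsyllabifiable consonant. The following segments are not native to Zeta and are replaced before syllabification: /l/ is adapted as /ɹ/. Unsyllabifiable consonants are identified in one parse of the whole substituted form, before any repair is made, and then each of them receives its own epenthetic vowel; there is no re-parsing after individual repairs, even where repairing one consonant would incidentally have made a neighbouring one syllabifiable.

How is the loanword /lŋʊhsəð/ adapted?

ɹəŋʊhəsəðə

Substitution: /l/ → /ɹ/, giving /ɹŋʊhsəð/.
Under (C)V(N), the unsyllabifiable consonants are /ɹ/, /h/, /ð/ (only a nasal (/m/, /n/, or /ŋ/) is licensed in coda position; onsets are limited to one consonant).
Epenthesis after each stranded consonant: /ɹ/ → /ɹə/, /h/ → /hə/, /ð/ → /ðə/.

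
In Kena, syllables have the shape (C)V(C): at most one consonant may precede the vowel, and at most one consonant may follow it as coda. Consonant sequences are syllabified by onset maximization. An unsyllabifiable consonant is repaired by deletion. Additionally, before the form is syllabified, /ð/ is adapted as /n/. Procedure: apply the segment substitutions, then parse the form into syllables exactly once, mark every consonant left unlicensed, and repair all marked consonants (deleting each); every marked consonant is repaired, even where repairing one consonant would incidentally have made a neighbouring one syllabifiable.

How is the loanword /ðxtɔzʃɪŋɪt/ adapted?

Substitution: /ð/ → /n/, giving /nxtɔzʃɪŋɪt/.
Syllabifying with onset maximization leaves /n/, /x/ stranded (at most one coda consonant is licensed; onsets are limited to one consonant).
Deletion applies to /n/, /x/.

tɔzʃɪŋɪt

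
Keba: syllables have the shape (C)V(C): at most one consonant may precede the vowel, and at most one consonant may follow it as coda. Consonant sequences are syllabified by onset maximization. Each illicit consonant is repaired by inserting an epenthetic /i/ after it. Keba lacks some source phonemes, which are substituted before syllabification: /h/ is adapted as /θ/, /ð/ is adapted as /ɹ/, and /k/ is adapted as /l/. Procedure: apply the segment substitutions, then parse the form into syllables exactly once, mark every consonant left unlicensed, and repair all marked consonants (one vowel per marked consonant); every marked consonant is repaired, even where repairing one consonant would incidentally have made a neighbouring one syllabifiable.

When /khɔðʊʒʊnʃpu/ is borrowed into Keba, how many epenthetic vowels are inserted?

After substitution the input is /lθɔɹʊʒʊnʃpu/.
The unsyllabifiable consonants are /l/, /ʃ/; each receives one epenthetic vowel.

2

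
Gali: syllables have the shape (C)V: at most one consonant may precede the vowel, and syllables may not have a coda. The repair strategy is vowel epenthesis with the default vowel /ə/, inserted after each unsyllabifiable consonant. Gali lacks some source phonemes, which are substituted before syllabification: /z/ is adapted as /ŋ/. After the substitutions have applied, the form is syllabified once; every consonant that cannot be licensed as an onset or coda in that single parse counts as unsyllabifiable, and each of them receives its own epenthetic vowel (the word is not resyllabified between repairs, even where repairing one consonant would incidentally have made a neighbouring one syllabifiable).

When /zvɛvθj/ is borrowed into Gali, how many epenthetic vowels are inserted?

After substitution the input is /ŋvɛvθj/.
The unsyllabifiable consonants are /ŋ/, /v/, /θ/, /j/; each receives one epenthetic vowel.

4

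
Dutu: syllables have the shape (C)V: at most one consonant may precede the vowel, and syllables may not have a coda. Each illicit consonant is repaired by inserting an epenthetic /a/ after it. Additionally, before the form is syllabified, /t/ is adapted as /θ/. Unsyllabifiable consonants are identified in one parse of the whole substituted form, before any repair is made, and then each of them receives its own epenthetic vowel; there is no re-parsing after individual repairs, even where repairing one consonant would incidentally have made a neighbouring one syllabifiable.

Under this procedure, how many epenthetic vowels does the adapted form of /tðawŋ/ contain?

After substitution the input is /θðawŋ/.
The unsyllabifiable consonants are /θ/, /w/, /ŋ/; each receives one epenthetic vowel.

3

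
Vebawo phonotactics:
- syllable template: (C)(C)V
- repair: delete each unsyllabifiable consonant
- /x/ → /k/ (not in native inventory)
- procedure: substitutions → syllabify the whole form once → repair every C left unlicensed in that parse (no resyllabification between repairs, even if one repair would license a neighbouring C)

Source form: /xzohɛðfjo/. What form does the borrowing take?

Substitution: /x/ → /k/, giving /kzohɛðfjo/.
Under (C)(C)V, the unsyllabifiable consonants are /ð/ (no codas are permitted; onsets may contain at most 2 consonants).
Deletion applies to /ð/.

kzohɛfjo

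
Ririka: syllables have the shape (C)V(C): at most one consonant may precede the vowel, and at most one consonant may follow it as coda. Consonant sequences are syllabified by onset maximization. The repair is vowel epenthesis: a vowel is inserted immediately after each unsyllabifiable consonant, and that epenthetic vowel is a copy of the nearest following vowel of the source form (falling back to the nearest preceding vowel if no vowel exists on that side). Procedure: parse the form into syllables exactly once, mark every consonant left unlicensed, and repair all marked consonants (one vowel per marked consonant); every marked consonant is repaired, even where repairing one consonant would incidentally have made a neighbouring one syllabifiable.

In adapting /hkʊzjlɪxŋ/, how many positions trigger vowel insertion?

The unsyllabifiable consonants are /h/, /j/, /ŋ/; each receives one epenthetic vowel.

3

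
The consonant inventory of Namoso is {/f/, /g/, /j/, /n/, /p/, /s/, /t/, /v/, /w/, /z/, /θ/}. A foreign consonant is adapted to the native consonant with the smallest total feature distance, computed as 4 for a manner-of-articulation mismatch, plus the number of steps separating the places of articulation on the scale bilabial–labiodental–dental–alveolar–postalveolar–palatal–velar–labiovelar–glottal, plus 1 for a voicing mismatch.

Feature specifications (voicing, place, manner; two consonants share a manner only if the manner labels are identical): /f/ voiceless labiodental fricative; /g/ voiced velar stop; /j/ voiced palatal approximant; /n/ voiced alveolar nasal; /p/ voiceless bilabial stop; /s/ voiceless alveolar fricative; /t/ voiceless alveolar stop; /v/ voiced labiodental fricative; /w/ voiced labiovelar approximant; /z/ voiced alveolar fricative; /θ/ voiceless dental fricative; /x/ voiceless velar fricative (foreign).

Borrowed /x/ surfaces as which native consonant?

/s/ is closest: same manner (fricative), place distance 3 (velar→alveolar), same voicing; total 3. Next closest is /z/ at distance 4.

s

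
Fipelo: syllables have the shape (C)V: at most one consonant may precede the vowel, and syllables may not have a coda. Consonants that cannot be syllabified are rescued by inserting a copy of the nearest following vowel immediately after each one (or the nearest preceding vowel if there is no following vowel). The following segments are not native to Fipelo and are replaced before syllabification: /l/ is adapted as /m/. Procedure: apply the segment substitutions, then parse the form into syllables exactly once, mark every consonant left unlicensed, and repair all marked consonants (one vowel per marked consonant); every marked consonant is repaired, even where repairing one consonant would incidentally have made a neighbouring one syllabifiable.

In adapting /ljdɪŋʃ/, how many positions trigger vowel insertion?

After substitution the input is /mjdɪŋʃ/.
The unsyllabifiable consonants are /m/, /j/, /ŋ/, /ʃ/; each receives one epenthetic vowel.

4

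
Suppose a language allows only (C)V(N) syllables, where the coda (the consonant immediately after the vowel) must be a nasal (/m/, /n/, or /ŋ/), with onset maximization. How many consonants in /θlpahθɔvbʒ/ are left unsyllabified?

Under (C)V(N), the unsyllabifiable consonants are /θ/, /l/, /h/, /v/, /b/, /ʒ/ (only a nasal (/m/, /n/, or /ŋ/) is licensed in coda position; onsets are limited to one consonant).

6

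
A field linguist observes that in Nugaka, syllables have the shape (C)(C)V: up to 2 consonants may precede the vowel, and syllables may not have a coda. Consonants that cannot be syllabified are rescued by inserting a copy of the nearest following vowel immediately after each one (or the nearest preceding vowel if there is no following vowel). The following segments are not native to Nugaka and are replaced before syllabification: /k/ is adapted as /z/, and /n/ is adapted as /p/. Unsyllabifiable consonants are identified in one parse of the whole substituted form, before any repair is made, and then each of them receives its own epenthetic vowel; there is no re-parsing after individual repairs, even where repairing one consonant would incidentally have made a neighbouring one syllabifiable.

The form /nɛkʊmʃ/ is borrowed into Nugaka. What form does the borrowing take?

pɛzʊmʊʃʊ

Substitution: /n/ → /p/, /k/ → /z/, giving /pɛzʊmʃ/.
The consonants /m/, /ʃ/ cannot be parsed into a legal (C)(C)V syllable (no codas are permitted; onsets may contain at most 2 consonants).
Epenthesis after each stranded consonant: /m/ → /mʊ/, /ʃ/ → /ʃʊ/.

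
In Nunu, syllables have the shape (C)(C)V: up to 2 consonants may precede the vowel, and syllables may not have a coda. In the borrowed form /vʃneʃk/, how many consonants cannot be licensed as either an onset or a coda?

The consonants /v/, /ʃ/, /k/ cannot be parsed into a legal (C)(C)V syllable (no codas are permitted; onsets may contain at most 2 consonants).

3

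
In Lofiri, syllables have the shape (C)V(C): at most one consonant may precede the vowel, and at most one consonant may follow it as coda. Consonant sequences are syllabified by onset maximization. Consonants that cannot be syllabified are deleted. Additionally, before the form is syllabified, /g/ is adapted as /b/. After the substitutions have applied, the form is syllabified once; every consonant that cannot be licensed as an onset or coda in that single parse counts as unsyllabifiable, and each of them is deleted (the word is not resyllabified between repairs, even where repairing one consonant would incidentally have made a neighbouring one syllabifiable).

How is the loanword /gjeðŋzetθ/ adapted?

Substitution: /g/ → /b/, giving /bjeðŋzetθ/.
Syllabifying with onset maximization leaves /b/, /ŋ/, /θ/ stranded (at most one coda consonant is licensed; onsets are limited to one consonant).
Deleting the stranded consonants removes /b/, /ŋ/, /θ/.

jeðzet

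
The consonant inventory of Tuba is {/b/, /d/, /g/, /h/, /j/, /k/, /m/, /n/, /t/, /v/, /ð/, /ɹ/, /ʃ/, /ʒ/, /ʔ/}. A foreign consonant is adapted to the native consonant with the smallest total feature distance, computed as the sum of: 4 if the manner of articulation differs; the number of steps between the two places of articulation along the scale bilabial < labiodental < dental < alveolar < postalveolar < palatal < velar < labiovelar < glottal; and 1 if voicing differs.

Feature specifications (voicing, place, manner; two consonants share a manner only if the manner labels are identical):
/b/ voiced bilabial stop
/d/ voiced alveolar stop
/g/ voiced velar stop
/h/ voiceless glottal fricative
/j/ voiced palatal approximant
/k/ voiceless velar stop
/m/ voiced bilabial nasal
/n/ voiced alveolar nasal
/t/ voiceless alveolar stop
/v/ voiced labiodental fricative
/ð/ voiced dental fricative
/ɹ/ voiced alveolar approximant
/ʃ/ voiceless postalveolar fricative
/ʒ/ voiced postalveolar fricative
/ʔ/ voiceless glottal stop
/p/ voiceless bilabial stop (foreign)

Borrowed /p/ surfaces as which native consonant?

b

/b/ is closest: same manner (stop), place distance 0 (bilabial→bilabial), voicing differs (+1); total 1. Next closest is /t/ at distance 3.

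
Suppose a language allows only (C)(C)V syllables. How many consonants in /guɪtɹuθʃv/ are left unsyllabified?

3

Under (C)(C)V, the unsyllabifiable consonants are /θ/, /ʃ/, /v/ (no codas are permitted; onsets may contain at most 2 consonants).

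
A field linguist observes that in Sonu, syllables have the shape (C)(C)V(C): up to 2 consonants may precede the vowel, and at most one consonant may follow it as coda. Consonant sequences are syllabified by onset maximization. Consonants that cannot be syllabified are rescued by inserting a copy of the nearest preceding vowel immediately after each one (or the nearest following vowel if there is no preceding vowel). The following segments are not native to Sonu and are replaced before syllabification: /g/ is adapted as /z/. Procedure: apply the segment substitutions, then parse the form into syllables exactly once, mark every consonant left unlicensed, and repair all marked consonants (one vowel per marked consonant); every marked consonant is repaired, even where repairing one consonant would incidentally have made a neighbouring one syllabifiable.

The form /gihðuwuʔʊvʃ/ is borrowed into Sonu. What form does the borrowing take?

Substitution: /g/ → /z/, giving /zihðuwuʔʊvʃ/.
The consonants /ʃ/ cannot be parsed into a legal (C)(C)V(C) syllable (at most one coda consonant is licensed; onsets may contain at most 2 consonants).
Inserting the epenthetic vowel yields /ʃ/ → /ʃʊ/.

zihðuwuʔʊvʃʊ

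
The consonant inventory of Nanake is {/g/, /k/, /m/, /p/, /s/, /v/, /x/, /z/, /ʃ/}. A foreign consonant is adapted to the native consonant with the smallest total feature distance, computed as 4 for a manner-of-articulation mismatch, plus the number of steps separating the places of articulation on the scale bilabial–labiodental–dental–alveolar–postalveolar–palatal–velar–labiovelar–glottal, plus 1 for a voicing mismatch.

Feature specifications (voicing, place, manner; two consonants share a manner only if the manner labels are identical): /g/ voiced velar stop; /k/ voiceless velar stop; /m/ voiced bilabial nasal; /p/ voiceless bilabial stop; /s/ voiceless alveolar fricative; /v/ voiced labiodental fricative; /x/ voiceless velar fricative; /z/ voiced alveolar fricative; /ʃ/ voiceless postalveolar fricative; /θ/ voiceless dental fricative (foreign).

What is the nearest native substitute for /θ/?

s

/s/ is closest: same manner (fricative), place distance 1 (dental→alveolar), same voicing; total 1. Next closest is /v/ at distance 2.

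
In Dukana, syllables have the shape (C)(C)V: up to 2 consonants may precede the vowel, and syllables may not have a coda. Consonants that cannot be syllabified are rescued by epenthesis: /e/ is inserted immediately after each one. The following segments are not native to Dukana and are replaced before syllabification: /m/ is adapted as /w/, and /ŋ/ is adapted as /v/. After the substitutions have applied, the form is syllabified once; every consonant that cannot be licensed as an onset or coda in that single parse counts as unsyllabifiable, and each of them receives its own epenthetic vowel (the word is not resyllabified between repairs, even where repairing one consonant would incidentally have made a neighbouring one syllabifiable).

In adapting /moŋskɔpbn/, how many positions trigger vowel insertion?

After substitution the input is /wovskɔpbn/.
The unsyllabifiable consonants are /v/, /p/, /b/, /n/; each receives one epenthetic vowel.

4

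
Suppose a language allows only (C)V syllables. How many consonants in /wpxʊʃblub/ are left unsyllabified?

Syllabifying with onset maximization leaves /w/, /p/, /ʃ/, /b/, /b/ stranded (no codas are permitted; onsets are limited to one consonant).

5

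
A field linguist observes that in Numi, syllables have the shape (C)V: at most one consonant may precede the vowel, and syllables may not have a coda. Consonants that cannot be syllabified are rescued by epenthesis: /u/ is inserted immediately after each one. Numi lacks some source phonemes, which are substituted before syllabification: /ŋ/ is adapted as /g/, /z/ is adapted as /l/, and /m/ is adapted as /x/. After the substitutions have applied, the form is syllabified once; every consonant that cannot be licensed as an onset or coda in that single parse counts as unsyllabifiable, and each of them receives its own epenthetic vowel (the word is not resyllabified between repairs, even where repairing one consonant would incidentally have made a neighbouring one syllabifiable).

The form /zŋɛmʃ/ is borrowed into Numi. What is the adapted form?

Substitution: /z/ → /l/, /ŋ/ → /g/, /m/ → /x/, giving /lgɛxʃ/.
The consonants /l/, /x/, /ʃ/ cannot be parsed into a legal (C)V syllable (no codas are permitted; onsets are limited to one consonant).
Epenthesis after each stranded consonant: /l/ → /lu/, /x/ → /xu/, /ʃ/ → /ʃu/.

lugɛxuʃu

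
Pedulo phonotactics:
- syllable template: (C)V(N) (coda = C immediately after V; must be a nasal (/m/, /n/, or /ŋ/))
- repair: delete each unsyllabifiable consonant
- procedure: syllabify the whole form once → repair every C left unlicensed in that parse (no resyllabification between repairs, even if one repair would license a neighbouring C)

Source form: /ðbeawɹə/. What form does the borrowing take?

Syllabifying with onset maximization leaves /ð/, /w/ stranded (only a nasal (/m/, /n/, or /ŋ/) is licensed in coda position; onsets are limited to one consonant).
Deleting the stranded consonants removes /ð/, /w/.

beaɹə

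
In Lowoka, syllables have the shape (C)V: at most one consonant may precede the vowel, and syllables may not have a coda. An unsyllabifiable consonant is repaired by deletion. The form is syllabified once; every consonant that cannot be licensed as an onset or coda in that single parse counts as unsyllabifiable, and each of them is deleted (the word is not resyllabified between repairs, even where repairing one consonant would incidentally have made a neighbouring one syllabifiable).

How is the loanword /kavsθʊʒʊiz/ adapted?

Under (C)V, the unsyllabifiable consonants are /v/, /s/, /z/ (no codas are permitted; onsets are limited to one consonant).
Each unlicensed consonant is deleted: /v/, /s/, /z/.

kaθʊʒʊi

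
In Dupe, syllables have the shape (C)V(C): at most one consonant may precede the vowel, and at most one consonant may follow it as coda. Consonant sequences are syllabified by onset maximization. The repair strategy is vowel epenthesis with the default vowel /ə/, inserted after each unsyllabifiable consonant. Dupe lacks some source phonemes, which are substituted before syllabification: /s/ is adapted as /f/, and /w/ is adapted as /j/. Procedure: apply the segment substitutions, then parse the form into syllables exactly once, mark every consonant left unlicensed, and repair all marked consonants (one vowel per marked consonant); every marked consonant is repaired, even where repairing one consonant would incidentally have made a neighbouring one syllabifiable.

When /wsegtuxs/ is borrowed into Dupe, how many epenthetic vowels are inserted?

2

After substitution the input is /jfegtuxf/.
The unsyllabifiable consonants are /j/, /f/; each receives one epenthetic vowel.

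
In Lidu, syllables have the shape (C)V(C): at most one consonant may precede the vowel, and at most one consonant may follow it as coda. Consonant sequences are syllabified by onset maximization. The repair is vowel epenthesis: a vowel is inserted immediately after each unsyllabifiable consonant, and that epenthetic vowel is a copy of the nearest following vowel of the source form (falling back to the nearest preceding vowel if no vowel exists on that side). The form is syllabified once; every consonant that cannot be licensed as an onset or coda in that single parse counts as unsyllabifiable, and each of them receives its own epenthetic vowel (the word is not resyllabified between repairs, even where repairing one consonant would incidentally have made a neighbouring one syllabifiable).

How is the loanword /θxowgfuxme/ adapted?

Under (C)V(C), the unsyllabifiable consonants are /θ/, /g/ (at most one coda consonant is licensed; onsets are limited to one consonant).
Each unlicensed consonant becomes the onset of a new syllable: /θ/ → /θo/, /g/ → /gu/.

θoxowgufuxme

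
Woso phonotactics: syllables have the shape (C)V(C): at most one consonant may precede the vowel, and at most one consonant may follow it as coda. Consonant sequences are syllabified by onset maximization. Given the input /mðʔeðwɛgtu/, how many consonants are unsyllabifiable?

Syllabifying with onset maximization leaves /m/, /ð/ stranded (at most one coda consonant is licensed; onsets are limited to one consonant).

2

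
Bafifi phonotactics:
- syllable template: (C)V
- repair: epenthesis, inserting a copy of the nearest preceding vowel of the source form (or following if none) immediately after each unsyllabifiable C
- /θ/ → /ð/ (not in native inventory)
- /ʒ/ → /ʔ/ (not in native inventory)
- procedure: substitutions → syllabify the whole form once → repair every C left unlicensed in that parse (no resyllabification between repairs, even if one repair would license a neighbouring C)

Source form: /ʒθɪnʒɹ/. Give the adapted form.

ʔɪðɪnɪʔɪɹɪ

Substitution: /ʒ/ → /ʔ/, /θ/ → /ð/, giving /ʔðɪnʔɹ/.
Under (C)V, the unsyllabifiable consonants are /ʔ/, /n/, /ʔ/, /ɹ/ (no codas are permitted; onsets are limited to one consonant).
Epenthesis after each stranded consonant: /ʔ/ → /ʔɪ/, /n/ → /nɪ/, /ʔ/ → /ʔɪ/, /ɹ/ → /ɹɪ/.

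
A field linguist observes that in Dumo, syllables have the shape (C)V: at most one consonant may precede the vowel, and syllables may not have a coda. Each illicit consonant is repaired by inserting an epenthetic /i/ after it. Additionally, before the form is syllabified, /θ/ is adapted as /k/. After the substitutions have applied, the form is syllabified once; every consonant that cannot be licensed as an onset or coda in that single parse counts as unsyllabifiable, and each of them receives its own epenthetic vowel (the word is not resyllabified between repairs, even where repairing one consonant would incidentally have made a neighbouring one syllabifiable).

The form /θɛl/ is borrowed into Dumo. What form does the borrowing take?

kɛli

Substitution: /θ/ → /k/, giving /kɛl/.
Under (C)V, the unsyllabifiable consonants are /l/ (no codas are permitted; onsets are limited to one consonant).
Epenthesis after each stranded consonant: /l/ → /li/.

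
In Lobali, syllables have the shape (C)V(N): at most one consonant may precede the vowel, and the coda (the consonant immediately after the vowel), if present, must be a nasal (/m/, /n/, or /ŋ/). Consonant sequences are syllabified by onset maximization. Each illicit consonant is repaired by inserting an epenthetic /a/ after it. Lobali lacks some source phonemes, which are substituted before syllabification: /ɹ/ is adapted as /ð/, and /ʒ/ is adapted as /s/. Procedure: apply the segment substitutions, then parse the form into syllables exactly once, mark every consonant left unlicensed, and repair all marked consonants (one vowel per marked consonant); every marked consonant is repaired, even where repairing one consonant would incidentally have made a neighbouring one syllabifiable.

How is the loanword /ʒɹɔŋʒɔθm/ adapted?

Substitution: /ʒ/ → /s/, /ɹ/ → /ð/, giving /sðɔŋsɔθm/.
Syllabifying with onset maximization leaves /s/, /θ/, /m/ stranded (only a nasal (/m/, /n/, or /ŋ/) is licensed in coda position; onsets are limited to one consonant).
Epenthesis after each stranded consonant: /s/ → /sa/, /θ/ → /θa/, /m/ → /ma/.

saðɔŋsɔθama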